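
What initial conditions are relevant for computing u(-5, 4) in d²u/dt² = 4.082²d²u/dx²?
Domain of dependence: [-21.328, 11.328]. Signals travel at speed 4.082, so data within |x - -5| ≤ 4.082·4 = 16.328 can reach the point.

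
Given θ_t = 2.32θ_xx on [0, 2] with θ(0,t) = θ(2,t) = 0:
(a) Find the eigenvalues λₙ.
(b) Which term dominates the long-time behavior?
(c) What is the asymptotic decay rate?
Eigenvalues: λₙ = 2.32n²π²/2².
First three modes:
  n=1: λ₁ = 2.32π²/2² ≈ 5.724
  n=2: λ₂ = 9.28π²/2² ≈ 22.897 (4× faster decay)
  n=3: λ₃ = 20.88π²/2² ≈ 51.519 (9× faster decay)
As t → ∞, higher modes decay exponentially faster. The n=1 mode dominates: θ ~ c₁ sin(πx/2) e^{-λ₁t}.
Decay rate: λ₁ = 2.32π²/2² ≈ 5.724.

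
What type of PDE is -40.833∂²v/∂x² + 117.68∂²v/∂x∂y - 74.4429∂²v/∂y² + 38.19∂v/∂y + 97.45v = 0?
With A = -40.833, B = 117.68, C = -74.4429, the discriminant is 1689.6746572. This is a hyperbolic PDE.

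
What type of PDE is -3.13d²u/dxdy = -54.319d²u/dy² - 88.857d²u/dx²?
Rewriting in standard form: 88.857d²u/dx² - 3.13d²u/dxdy + 54.319d²u/dy² = 0. With A = 88.857, B = -3.13, C = 54.319, the discriminant is -19296.696632. This is an elliptic PDE.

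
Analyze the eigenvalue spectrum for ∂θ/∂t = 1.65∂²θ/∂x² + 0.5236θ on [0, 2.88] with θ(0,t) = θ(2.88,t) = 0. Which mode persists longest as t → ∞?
Eigenvalues: λₙ = 1.65n²π²/2.88² - 0.5236.
First three modes:
  n=1: λ₁ = 1.65π²/2.88² - 0.5236 ≈ 1.44
  n=2: λ₂ = 6.6π²/2.88² - 0.5236 ≈ 7.33
  n=3: λ₃ = 14.85π²/2.88² - 0.5236 ≈ 17.147
Since 1.65π²/2.88² ≈ 1.963 > 0.5236, all λₙ > 0.
The n=1 mode decays slowest → dominates as t → ∞.
Asymptotic: θ ~ c₁ sin(πx/2.88) e^{-λ₁t} with decay rate λ₁ ≈ 1.44.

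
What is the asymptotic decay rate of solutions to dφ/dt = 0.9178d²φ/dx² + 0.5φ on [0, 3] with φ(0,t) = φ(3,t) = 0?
Eigenvalues: λₙ = 0.9178n²π²/3² - 0.5.
First three modes:
  n=1: λ₁ = 0.9178π²/3² - 0.5 ≈ 0.506
  n=2: λ₂ = 3.6712π²/3² - 0.5 ≈ 3.526
  n=3: λ₃ = 8.2602π²/3² - 0.5 ≈ 8.558
Since 0.9178π²/3² ≈ 1.006 > 0.5, all λₙ > 0.
The n=1 mode decays slowest → dominates as t → ∞.
Asymptotic: φ ~ c₁ sin(πx/3) e^{-λ₁t} with decay rate λ₁ ≈ 0.506.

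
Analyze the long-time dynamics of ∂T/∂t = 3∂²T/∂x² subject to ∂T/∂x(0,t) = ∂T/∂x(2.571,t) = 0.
Long-time behavior: T → constant (steady state). Heat is conserved (no flux at boundaries); solution approaches the spatial average.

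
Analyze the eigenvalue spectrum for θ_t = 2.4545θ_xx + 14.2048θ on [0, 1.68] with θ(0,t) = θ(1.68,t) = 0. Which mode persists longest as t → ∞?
Eigenvalues: λₙ = 2.4545n²π²/1.68² - 14.2048.
First three modes:
  n=1: λ₁ = 2.4545π²/1.68² - 14.2048 ≈ -5.622
  n=2: λ₂ = 9.818π²/1.68² - 14.2048 ≈ 20.128
  n=3: λ₃ = 22.0905π²/1.68² - 14.2048 ≈ 63.043
Since 2.4545π²/1.68² ≈ 8.583 < 14.2048, λ₁ < 0.
The n=1 mode grows fastest (−λₙ is largest for n=1) → dominates.
Asymptotic: θ ~ c₁ sin(πx/1.68) e^{5.622t} (exponential growth at rate −λ₁ ≈ 5.622).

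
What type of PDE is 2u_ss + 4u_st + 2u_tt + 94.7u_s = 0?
With A = 2, B = 4, C = 2, the discriminant is 0. This is a parabolic PDE.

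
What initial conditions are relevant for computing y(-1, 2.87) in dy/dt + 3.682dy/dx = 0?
A single point: x = -11.56734. The characteristic through (-1, 2.87) is x - 3.682t = const, so x = -1 - 3.682·2.87 = -11.56734.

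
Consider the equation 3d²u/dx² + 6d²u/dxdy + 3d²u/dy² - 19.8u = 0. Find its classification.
Parabolic. (A = 3, B = 6, C = 3 gives B² - 4AC = 0.)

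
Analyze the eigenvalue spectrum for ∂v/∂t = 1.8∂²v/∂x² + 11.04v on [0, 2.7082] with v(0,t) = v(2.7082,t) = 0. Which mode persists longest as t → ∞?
Eigenvalues: λₙ = 1.8n²π²/2.7082² - 11.04.
First three modes:
  n=1: λ₁ = 1.8π²/2.7082² - 11.04 ≈ -8.618
  n=2: λ₂ = 7.2π²/2.7082² - 11.04 ≈ -1.351
  n=3: λ₃ = 16.2π²/2.7082² - 11.04 ≈ 10.76
Since 1.8π²/2.7082² ≈ 2.422 < 11.04, λ₁ < 0.
The n=1 mode grows fastest (−λₙ is largest for n=1) → dominates.
Asymptotic: v ~ c₁ sin(πx/2.7082) e^{8.618t} (exponential growth at rate −λ₁ ≈ 8.618).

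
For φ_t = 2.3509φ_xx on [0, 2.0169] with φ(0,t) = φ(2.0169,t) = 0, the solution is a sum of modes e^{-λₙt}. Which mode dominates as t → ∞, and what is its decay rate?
Eigenvalues: λₙ = 2.3509n²π²/2.0169².
First three modes:
  n=1: λ₁ = 2.3509π²/2.0169² ≈ 5.704
  n=2: λ₂ = 9.4036π²/2.0169² ≈ 22.815 (4× faster decay)
  n=3: λ₃ = 21.1581π²/2.0169² ≈ 51.334 (9× faster decay)
As t → ∞, higher modes decay exponentially faster. The n=1 mode dominates: φ ~ c₁ sin(πx/2.0169) e^{-λ₁t}.
Decay rate: λ₁ = 2.3509π²/2.0169² ≈ 5.704.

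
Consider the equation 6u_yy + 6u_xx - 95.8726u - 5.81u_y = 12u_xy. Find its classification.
Rewriting in standard form: 6u_xx - 12u_xy + 6u_yy - 5.81u_y - 95.8726u = 0. Parabolic. (A = 6, B = -12, C = 6 gives B² - 4AC = 0.)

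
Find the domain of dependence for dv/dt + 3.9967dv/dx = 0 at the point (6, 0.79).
A single point: x = 2.842607. The characteristic through (6, 0.79) is x - 3.9967t = const, so x = 6 - 3.9967·0.79 = 2.842607.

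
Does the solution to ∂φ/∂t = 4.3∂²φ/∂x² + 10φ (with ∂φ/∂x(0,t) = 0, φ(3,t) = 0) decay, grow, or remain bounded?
φ grows unboundedly. Reaction dominates diffusion (r=10 > κπ²/(4L²)≈1.18); solution grows exponentially.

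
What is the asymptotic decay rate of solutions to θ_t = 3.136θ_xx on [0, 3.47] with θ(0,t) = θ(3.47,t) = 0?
Eigenvalues: λₙ = 3.136n²π²/3.47².
First three modes:
  n=1: λ₁ = 3.136π²/3.47² ≈ 2.57
  n=2: λ₂ = 12.544π²/3.47² ≈ 10.282 (4× faster decay)
  n=3: λ₃ = 28.224π²/3.47² ≈ 23.134 (9× faster decay)
As t → ∞, higher modes decay exponentially faster. The n=1 mode dominates: θ ~ c₁ sin(πx/3.47) e^{-λ₁t}.
Decay rate: λ₁ = 3.136π²/3.47² ≈ 2.57.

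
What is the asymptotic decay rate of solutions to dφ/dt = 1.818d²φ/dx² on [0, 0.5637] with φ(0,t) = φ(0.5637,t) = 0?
Eigenvalues: λₙ = 1.818n²π²/0.5637².
First three modes:
  n=1: λ₁ = 1.818π²/0.5637² ≈ 56.467
  n=2: λ₂ = 7.272π²/0.5637² ≈ 225.869 (4× faster decay)
  n=3: λ₃ = 16.362π²/0.5637² ≈ 508.206 (9× faster decay)
As t → ∞, higher modes decay exponentially faster. The n=1 mode dominates: φ ~ c₁ sin(πx/0.5637) e^{-λ₁t}.
Decay rate: λ₁ = 1.818π²/0.5637² ≈ 56.467.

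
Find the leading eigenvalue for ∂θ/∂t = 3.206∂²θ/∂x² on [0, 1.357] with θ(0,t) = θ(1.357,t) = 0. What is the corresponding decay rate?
Eigenvalues: λₙ = 3.206n²π²/1.357².
First three modes:
  n=1: λ₁ = 3.206π²/1.357² ≈ 17.183
  n=2: λ₂ = 12.824π²/1.357² ≈ 68.733 (4× faster decay)
  n=3: λ₃ = 28.854π²/1.357² ≈ 154.649 (9× faster decay)
As t → ∞, higher modes decay exponentially faster. The n=1 mode dominates: θ ~ c₁ sin(πx/1.357) e^{-λ₁t}.
Decay rate: λ₁ = 3.206π²/1.357² ≈ 17.183.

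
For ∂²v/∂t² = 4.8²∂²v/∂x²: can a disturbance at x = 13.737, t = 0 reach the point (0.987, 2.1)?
No. The domain of dependence is [-9.093, 11.067], and 13.737 is outside this interval.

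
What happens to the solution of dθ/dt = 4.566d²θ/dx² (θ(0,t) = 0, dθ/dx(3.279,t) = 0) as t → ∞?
θ → 0. Heat escapes through the Dirichlet boundary.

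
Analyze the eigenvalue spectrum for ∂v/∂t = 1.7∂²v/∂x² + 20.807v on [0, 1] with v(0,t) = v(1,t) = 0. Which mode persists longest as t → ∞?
Eigenvalues: λₙ = 1.7n²π²/1² - 20.807.
First three modes:
  n=1: λ₁ = 1.7π² - 20.807 ≈ -4.029
  n=2: λ₂ = 6.8π² - 20.807 ≈ 46.306
  n=3: λ₃ = 15.3π² - 20.807 ≈ 130.198
Since 1.7π² ≈ 16.778 < 20.807, λ₁ < 0.
The n=1 mode grows fastest (−λₙ is largest for n=1) → dominates.
Asymptotic: v ~ c₁ sin(πx/1) e^{4.029t} (exponential growth at rate −λ₁ ≈ 4.029).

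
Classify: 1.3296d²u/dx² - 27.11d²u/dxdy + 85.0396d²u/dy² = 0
Hyperbolic (discriminant = 282.67749136).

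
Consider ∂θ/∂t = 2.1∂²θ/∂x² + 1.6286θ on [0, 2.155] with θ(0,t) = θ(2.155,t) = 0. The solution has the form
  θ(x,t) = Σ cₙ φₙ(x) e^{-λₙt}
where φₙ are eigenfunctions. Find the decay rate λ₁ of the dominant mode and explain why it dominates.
Eigenvalues: λₙ = 2.1n²π²/2.155² - 1.6286.
First three modes:
  n=1: λ₁ = 2.1π²/2.155² - 1.6286 ≈ 2.834
  n=2: λ₂ = 8.4π²/2.155² - 1.6286 ≈ 16.223
  n=3: λ₃ = 18.9π²/2.155² - 1.6286 ≈ 38.538
Since 2.1π²/2.155² ≈ 4.463 > 1.6286, all λₙ > 0.
The n=1 mode decays slowest → dominates as t → ∞.
Asymptotic: θ ~ c₁ sin(πx/2.155) e^{-λ₁t} with decay rate λ₁ ≈ 2.834.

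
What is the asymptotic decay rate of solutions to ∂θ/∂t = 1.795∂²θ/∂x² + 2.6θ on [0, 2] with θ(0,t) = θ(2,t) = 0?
Eigenvalues: λₙ = 1.795n²π²/2² - 2.6.
First three modes:
  n=1: λ₁ = 1.795π²/2² - 2.6 ≈ 1.829
  n=2: λ₂ = 7.18π²/2² - 2.6 ≈ 15.116
  n=3: λ₃ = 16.155π²/2² - 2.6 ≈ 37.261
Since 1.795π²/2² ≈ 4.429 > 2.6, all λₙ > 0.
The n=1 mode decays slowest → dominates as t → ∞.
Asymptotic: θ ~ c₁ sin(πx/2) e^{-λ₁t} with decay rate λ₁ ≈ 1.829.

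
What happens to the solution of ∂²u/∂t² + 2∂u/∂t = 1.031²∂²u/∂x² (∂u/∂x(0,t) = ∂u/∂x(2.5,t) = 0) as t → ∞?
u → constant (steady state). Damping (γ=2) dissipates the nonconstant modes; with Neumann BCs the spatial average obeys M''+γM'=0 and tends to a finite limit.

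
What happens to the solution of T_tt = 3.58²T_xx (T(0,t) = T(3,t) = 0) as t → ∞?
T oscillates (no decay). Energy is conserved; the solution oscillates indefinitely as standing waves.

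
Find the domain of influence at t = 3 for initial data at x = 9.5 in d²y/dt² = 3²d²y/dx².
Domain of influence: [0.5, 18.5]. Data at x = 9.5 spreads outward at speed 3.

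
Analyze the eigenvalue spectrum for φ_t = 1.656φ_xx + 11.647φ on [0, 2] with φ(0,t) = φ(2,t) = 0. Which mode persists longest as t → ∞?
Eigenvalues: λₙ = 1.656n²π²/2² - 11.647.
First three modes:
  n=1: λ₁ = 1.656π²/2² - 11.647 ≈ -7.561
  n=2: λ₂ = 6.624π²/2² - 11.647 ≈ 4.697
  n=3: λ₃ = 14.904π²/2² - 11.647 ≈ 25.127
Since 1.656π²/2² ≈ 4.086 < 11.647, λ₁ < 0.
The n=1 mode grows fastest (−λₙ is largest for n=1) → dominates.
Asymptotic: φ ~ c₁ sin(πx/2) e^{7.561t} (exponential growth at rate −λ₁ ≈ 7.561).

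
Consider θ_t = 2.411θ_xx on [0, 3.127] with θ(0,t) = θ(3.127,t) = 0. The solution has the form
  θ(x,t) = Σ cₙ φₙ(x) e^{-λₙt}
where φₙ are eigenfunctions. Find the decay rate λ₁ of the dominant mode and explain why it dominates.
Eigenvalues: λₙ = 2.411n²π²/3.127².
First three modes:
  n=1: λ₁ = 2.411π²/3.127² ≈ 2.434
  n=2: λ₂ = 9.644π²/3.127² ≈ 9.734 (4× faster decay)
  n=3: λ₃ = 21.699π²/3.127² ≈ 21.902 (9× faster decay)
As t → ∞, higher modes decay exponentially faster. The n=1 mode dominates: θ ~ c₁ sin(πx/3.127) e^{-λ₁t}.
Decay rate: λ₁ = 2.411π²/3.127² ≈ 2.434.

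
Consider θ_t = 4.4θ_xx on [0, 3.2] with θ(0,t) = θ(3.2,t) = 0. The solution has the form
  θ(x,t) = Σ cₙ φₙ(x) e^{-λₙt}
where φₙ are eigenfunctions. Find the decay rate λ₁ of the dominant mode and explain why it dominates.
Eigenvalues: λₙ = 4.4n²π²/3.2².
First three modes:
  n=1: λ₁ = 4.4π²/3.2² ≈ 4.241
  n=2: λ₂ = 17.6π²/3.2² ≈ 16.963 (4× faster decay)
  n=3: λ₃ = 39.6π²/3.2² ≈ 38.168 (9× faster decay)
As t → ∞, higher modes decay exponentially faster. The n=1 mode dominates: θ ~ c₁ sin(πx/3.2) e^{-λ₁t}.
Decay rate: λ₁ = 4.4π²/3.2² ≈ 4.241.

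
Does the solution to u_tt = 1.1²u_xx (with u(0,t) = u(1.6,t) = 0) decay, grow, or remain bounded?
u oscillates (no decay). Energy is conserved; the solution oscillates indefinitely as standing waves.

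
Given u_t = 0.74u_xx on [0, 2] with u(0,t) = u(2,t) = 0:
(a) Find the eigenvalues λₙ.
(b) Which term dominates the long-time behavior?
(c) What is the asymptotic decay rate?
Eigenvalues: λₙ = 0.74n²π²/2².
First three modes:
  n=1: λ₁ = 0.74π²/2² ≈ 1.826
  n=2: λ₂ = 2.96π²/2² ≈ 7.304 (4× faster decay)
  n=3: λ₃ = 6.66π²/2² ≈ 16.433 (9× faster decay)
As t → ∞, higher modes decay exponentially faster. The n=1 mode dominates: u ~ c₁ sin(πx/2) e^{-λ₁t}.
Decay rate: λ₁ = 0.74π²/2² ≈ 1.826.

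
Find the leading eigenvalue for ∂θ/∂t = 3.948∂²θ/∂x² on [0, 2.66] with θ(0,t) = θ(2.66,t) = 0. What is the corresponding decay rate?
Eigenvalues: λₙ = 3.948n²π²/2.66².
First three modes:
  n=1: λ₁ = 3.948π²/2.66² ≈ 5.507
  n=2: λ₂ = 15.792π²/2.66² ≈ 22.028 (4× faster decay)
  n=3: λ₃ = 35.532π²/2.66² ≈ 49.563 (9× faster decay)
As t → ∞, higher modes decay exponentially faster. The n=1 mode dominates: θ ~ c₁ sin(πx/2.66) e^{-λ₁t}.
Decay rate: λ₁ = 3.948π²/2.66² ≈ 5.507.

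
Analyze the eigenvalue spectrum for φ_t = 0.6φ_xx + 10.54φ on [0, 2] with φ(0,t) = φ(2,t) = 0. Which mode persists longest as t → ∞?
Eigenvalues: λₙ = 0.6n²π²/2² - 10.54.
First three modes:
  n=1: λ₁ = 0.6π²/2² - 10.54 ≈ -9.06
  n=2: λ₂ = 2.4π²/2² - 10.54 ≈ -4.618
  n=3: λ₃ = 5.4π²/2² - 10.54 ≈ 2.784
Since 0.6π²/2² ≈ 1.48 < 10.54, λ₁ < 0.
The n=1 mode grows fastest (−λₙ is largest for n=1) → dominates.
Asymptotic: φ ~ c₁ sin(πx/2) e^{9.06t} (exponential growth at rate −λ₁ ≈ 9.06).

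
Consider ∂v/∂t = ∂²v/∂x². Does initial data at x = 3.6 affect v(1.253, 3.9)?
Yes, for any finite x. The heat equation has infinite propagation speed, so all initial data affects all points at any t > 0.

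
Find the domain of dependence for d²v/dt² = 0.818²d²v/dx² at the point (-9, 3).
Domain of dependence: [-11.454, -6.546]. Signals travel at speed 0.818, so data within |x - -9| ≤ 0.818·3 = 2.454 can reach the point.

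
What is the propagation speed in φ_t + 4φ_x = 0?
Speed = 4. Information travels along x - 4t = const (rightward).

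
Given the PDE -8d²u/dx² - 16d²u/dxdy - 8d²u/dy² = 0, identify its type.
The second-order coefficients are A = -8, B = -16, C = -8. Since B² - 4AC = 0 = 0, this is a parabolic PDE.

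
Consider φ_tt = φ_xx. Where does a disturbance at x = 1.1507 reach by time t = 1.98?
Domain of influence: [-0.8293, 3.1307]. Data at x = 1.1507 spreads outward at speed 1.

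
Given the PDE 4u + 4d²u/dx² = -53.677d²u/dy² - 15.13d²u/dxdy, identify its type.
Rewriting in standard form: 4d²u/dx² + 15.13d²u/dxdy + 53.677d²u/dy² + 4u = 0. The second-order coefficients are A = 4, B = 15.13, C = 53.677. Since B² - 4AC = -629.9151 < 0, this is an elliptic PDE.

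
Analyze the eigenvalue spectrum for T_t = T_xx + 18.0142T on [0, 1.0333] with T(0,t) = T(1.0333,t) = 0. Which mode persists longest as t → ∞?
Eigenvalues: λₙ = n²π²/1.0333² - 18.0142.
First three modes:
  n=1: λ₁ = π²/1.0333² - 18.0142 ≈ -8.77
  n=2: λ₂ = 4π²/1.0333² - 18.0142 ≈ 18.961
  n=3: λ₃ = 9π²/1.0333² - 18.0142 ≈ 65.179
Since π²/1.0333² ≈ 9.244 < 18.0142, λ₁ < 0.
The n=1 mode grows fastest (−λₙ is largest for n=1) → dominates.
Asymptotic: T ~ c₁ sin(πx/1.0333) e^{8.77t} (exponential growth at rate −λ₁ ≈ 8.77).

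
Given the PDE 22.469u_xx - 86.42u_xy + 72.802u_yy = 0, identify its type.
The second-order coefficients are A = 22.469, B = -86.42, C = 72.802. Since B² - 4AC = 925.263848 > 0, this is a hyperbolic PDE.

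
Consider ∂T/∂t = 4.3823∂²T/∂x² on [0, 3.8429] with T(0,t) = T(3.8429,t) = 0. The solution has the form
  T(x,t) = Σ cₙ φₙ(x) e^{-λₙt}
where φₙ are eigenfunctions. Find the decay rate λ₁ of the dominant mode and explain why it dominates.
Eigenvalues: λₙ = 4.3823n²π²/3.8429².
First three modes:
  n=1: λ₁ = 4.3823π²/3.8429² ≈ 2.929
  n=2: λ₂ = 17.5292π²/3.8429² ≈ 11.715 (4× faster decay)
  n=3: λ₃ = 39.4407π²/3.8429² ≈ 26.359 (9× faster decay)
As t → ∞, higher modes decay exponentially faster. The n=1 mode dominates: T ~ c₁ sin(πx/3.8429) e^{-λ₁t}.
Decay rate: λ₁ = 4.3823π²/3.8429² ≈ 2.929.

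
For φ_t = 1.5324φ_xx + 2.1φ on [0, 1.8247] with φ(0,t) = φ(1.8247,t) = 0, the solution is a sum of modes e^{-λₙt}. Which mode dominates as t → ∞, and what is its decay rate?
Eigenvalues: λₙ = 1.5324n²π²/1.8247² - 2.1.
First three modes:
  n=1: λ₁ = 1.5324π²/1.8247² - 2.1 ≈ 2.442
  n=2: λ₂ = 6.1296π²/1.8247² - 2.1 ≈ 16.07
  n=3: λ₃ = 13.7916π²/1.8247² - 2.1 ≈ 38.782
Since 1.5324π²/1.8247² ≈ 4.542 > 2.1, all λₙ > 0.
The n=1 mode decays slowest → dominates as t → ∞.
Asymptotic: φ ~ c₁ sin(πx/1.8247) e^{-λ₁t} with decay rate λ₁ ≈ 2.442.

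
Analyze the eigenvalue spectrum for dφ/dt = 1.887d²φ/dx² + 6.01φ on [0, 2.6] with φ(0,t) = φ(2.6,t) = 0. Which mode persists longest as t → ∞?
Eigenvalues: λₙ = 1.887n²π²/2.6² - 6.01.
First three modes:
  n=1: λ₁ = 1.887π²/2.6² - 6.01 ≈ -3.255
  n=2: λ₂ = 7.548π²/2.6² - 6.01 ≈ 5.01
  n=3: λ₃ = 16.983π²/2.6² - 6.01 ≈ 18.785
Since 1.887π²/2.6² ≈ 2.755 < 6.01, λ₁ < 0.
The n=1 mode grows fastest (−λₙ is largest for n=1) → dominates.
Asymptotic: φ ~ c₁ sin(πx/2.6) e^{3.255t} (exponential growth at rate −λ₁ ≈ 3.255).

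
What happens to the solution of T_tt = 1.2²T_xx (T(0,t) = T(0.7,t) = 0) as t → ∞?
T oscillates (no decay). Energy is conserved; the solution oscillates indefinitely as standing waves.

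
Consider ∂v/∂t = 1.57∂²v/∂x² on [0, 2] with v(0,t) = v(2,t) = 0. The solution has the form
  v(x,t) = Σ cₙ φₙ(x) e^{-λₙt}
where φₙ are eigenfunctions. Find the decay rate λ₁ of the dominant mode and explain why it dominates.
Eigenvalues: λₙ = 1.57n²π²/2².
First three modes:
  n=1: λ₁ = 1.57π²/2² ≈ 3.874
  n=2: λ₂ = 6.28π²/2² ≈ 15.495 (4× faster decay)
  n=3: λ₃ = 14.13π²/2² ≈ 34.864 (9× faster decay)
As t → ∞, higher modes decay exponentially faster. The n=1 mode dominates: v ~ c₁ sin(πx/2) e^{-λ₁t}.
Decay rate: λ₁ = 1.57π²/2² ≈ 3.874.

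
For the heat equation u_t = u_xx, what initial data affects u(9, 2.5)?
The entire real line. The heat equation has infinite propagation speed: any initial disturbance instantly affects all points (though exponentially small far away).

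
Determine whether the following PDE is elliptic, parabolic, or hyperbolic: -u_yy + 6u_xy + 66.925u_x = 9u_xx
Rewriting in standard form: -9u_xx + 6u_xy - u_yy + 66.925u_x = 0. Coefficients: A = -9, B = 6, C = -1. B² - 4AC = 0, which is zero, so the equation is parabolic.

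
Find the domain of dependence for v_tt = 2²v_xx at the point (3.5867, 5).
Domain of dependence: [-6.4133, 13.5867]. Signals travel at speed 2, so data within |x - 3.5867| ≤ 2·5 = 10 can reach the point.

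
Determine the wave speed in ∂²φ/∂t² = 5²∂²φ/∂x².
Speed = 5. Information travels along characteristics x = x₀ ± 5t.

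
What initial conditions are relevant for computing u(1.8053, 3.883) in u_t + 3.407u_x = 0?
A single point: x = -11.424081. The characteristic through (1.8053, 3.883) is x - 3.407t = const, so x = 1.8053 - 3.407·3.883 = -11.424081.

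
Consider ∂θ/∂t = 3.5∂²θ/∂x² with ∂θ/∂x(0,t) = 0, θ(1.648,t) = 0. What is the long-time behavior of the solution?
As t → ∞, θ → 0. Heat escapes through the Dirichlet boundary.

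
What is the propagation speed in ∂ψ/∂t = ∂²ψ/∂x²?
Infinite. The heat equation is parabolic, not hyperbolic, so disturbances propagate instantly.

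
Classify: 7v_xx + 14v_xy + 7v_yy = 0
Parabolic (discriminant = 0).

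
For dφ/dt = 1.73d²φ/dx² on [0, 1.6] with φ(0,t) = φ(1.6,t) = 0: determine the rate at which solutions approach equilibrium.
Eigenvalues: λₙ = 1.73n²π²/1.6².
First three modes:
  n=1: λ₁ = 1.73π²/1.6² ≈ 6.67
  n=2: λ₂ = 6.92π²/1.6² ≈ 26.679 (4× faster decay)
  n=3: λ₃ = 15.57π²/1.6² ≈ 60.027 (9× faster decay)
As t → ∞, higher modes decay exponentially faster. The n=1 mode dominates: φ ~ c₁ sin(πx/1.6) e^{-λ₁t}.
Decay rate: λ₁ = 1.73π²/1.6² ≈ 6.67.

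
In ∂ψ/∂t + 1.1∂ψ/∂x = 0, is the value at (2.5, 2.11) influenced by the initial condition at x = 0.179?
Yes. The characteristic through (2.5, 2.11) passes through x = 0.179.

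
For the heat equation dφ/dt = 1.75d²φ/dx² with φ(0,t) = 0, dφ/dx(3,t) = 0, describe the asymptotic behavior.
φ → 0. Heat escapes through the Dirichlet boundary.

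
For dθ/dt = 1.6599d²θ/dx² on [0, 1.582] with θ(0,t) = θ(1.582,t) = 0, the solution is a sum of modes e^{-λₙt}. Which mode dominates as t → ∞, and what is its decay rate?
Eigenvalues: λₙ = 1.6599n²π²/1.582².
First three modes:
  n=1: λ₁ = 1.6599π²/1.582² ≈ 6.546
  n=2: λ₂ = 6.6396π²/1.582² ≈ 26.184 (4× faster decay)
  n=3: λ₃ = 14.9391π²/1.582² ≈ 58.913 (9× faster decay)
As t → ∞, higher modes decay exponentially faster. The n=1 mode dominates: θ ~ c₁ sin(πx/1.582) e^{-λ₁t}.
Decay rate: λ₁ = 1.6599π²/1.582² ≈ 6.546.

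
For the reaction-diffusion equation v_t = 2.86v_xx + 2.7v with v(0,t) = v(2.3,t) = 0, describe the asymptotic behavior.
v → 0. Diffusion dominates reaction (r=2.7 < κπ²/L²≈5.34); solution decays.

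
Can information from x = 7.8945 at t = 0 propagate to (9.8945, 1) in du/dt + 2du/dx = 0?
Yes. The characteristic through (9.8945, 1) passes through x = 7.8945.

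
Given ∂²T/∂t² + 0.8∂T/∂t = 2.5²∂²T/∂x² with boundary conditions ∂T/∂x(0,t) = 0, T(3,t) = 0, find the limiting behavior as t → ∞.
T → 0. Damping (γ=0.8) dissipates energy; oscillations decay exponentially.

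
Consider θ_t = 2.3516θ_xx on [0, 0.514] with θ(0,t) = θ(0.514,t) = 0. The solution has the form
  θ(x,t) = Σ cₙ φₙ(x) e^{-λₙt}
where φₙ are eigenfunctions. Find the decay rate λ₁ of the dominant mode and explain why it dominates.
Eigenvalues: λₙ = 2.3516n²π²/0.514².
First three modes:
  n=1: λ₁ = 2.3516π²/0.514² ≈ 87.849
  n=2: λ₂ = 9.4064π²/0.514² ≈ 351.396 (4× faster decay)
  n=3: λ₃ = 21.1644π²/0.514² ≈ 790.641 (9× faster decay)
As t → ∞, higher modes decay exponentially faster. The n=1 mode dominates: θ ~ c₁ sin(πx/0.514) e^{-λ₁t}.
Decay rate: λ₁ = 2.3516π²/0.514² ≈ 87.849.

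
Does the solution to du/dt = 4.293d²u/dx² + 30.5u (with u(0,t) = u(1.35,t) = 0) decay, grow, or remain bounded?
u grows unboundedly. Reaction dominates diffusion (r=30.5 > κπ²/L²≈23.25); solution grows exponentially.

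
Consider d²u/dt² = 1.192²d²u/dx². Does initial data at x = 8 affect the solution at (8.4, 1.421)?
Yes. The domain of dependence is [6.706168, 10.093832], and 8 ∈ [6.706168, 10.093832].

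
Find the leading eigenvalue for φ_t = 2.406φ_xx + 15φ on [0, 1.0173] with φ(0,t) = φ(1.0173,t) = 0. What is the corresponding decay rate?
Eigenvalues: λₙ = 2.406n²π²/1.0173² - 15.
First three modes:
  n=1: λ₁ = 2.406π²/1.0173² - 15 ≈ 7.945
  n=2: λ₂ = 9.624π²/1.0173² - 15 ≈ 76.782
  n=3: λ₃ = 21.654π²/1.0173² - 15 ≈ 191.509
Since 2.406π²/1.0173² ≈ 22.945 > 15, all λₙ > 0.
The n=1 mode decays slowest → dominates as t → ∞.
Asymptotic: φ ~ c₁ sin(πx/1.0173) e^{-λ₁t} with decay rate λ₁ ≈ 7.945.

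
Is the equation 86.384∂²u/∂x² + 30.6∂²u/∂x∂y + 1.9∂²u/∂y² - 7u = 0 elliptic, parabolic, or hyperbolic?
Computing B² - 4AC with A = 86.384, B = 30.6, C = 1.9: discriminant = 279.8416 (positive). Answer: hyperbolic.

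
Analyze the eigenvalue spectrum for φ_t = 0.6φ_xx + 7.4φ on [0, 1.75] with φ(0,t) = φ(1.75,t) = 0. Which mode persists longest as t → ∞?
Eigenvalues: λₙ = 0.6n²π²/1.75² - 7.4.
First three modes:
  n=1: λ₁ = 0.6π²/1.75² - 7.4 ≈ -5.466
  n=2: λ₂ = 2.4π²/1.75² - 7.4 ≈ 0.335
  n=3: λ₃ = 5.4π²/1.75² - 7.4 ≈ 10.003
Since 0.6π²/1.75² ≈ 1.934 < 7.4, λ₁ < 0.
The n=1 mode grows fastest (−λₙ is largest for n=1) → dominates.
Asymptotic: φ ~ c₁ sin(πx/1.75) e^{5.466t} (exponential growth at rate −λ₁ ≈ 5.466).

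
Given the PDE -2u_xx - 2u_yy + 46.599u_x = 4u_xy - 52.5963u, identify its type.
Rewriting in standard form: -2u_xx - 4u_xy - 2u_yy + 46.599u_x + 52.5963u = 0. The second-order coefficients are A = -2, B = -4, C = -2. Since B² - 4AC = 0 = 0, this is a parabolic PDE.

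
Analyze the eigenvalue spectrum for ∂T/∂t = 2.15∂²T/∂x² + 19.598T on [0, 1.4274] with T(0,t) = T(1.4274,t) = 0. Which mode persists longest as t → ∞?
Eigenvalues: λₙ = 2.15n²π²/1.4274² - 19.598.
First three modes:
  n=1: λ₁ = 2.15π²/1.4274² - 19.598 ≈ -9.183
  n=2: λ₂ = 8.6π²/1.4274² - 19.598 ≈ 22.061
  n=3: λ₃ = 19.35π²/1.4274² - 19.598 ≈ 74.134
Since 2.15π²/1.4274² ≈ 10.415 < 19.598, λ₁ < 0.
The n=1 mode grows fastest (−λₙ is largest for n=1) → dominates.
Asymptotic: T ~ c₁ sin(πx/1.4274) e^{9.183t} (exponential growth at rate −λ₁ ≈ 9.183).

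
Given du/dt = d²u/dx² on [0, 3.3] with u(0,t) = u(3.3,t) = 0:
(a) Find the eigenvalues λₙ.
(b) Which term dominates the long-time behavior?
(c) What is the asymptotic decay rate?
Eigenvalues: λₙ = n²π²/3.3².
First three modes:
  n=1: λ₁ = π²/3.3² ≈ 0.906
  n=2: λ₂ = 4π²/3.3² ≈ 3.625 (4× faster decay)
  n=3: λ₃ = 9π²/3.3² ≈ 8.157 (9× faster decay)
As t → ∞, higher modes decay exponentially faster. The n=1 mode dominates: u ~ c₁ sin(πx/3.3) e^{-λ₁t}.
Decay rate: λ₁ = π²/3.3² ≈ 0.906.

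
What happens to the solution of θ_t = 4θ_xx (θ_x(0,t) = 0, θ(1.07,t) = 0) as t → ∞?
θ → 0. Heat escapes through the Dirichlet boundary.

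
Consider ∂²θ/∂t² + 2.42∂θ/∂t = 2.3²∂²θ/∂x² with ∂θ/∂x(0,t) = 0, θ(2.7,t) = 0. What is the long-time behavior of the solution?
As t → ∞, θ → 0. Damping (γ=2.42) dissipates energy; oscillations decay exponentially.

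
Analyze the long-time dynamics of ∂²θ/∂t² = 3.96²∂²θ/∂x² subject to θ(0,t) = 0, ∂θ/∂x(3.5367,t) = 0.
Long-time behavior: θ oscillates (no decay). Energy is conserved; the solution oscillates indefinitely as standing waves.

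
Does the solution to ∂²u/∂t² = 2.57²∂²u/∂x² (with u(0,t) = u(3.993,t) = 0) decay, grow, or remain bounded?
u oscillates (no decay). Energy is conserved; the solution oscillates indefinitely as standing waves.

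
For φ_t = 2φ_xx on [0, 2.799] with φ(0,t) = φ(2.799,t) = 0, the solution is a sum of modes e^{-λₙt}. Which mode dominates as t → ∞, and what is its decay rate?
Eigenvalues: λₙ = 2n²π²/2.799².
First three modes:
  n=1: λ₁ = 2π²/2.799² ≈ 2.52
  n=2: λ₂ = 8π²/2.799² ≈ 10.078 (4× faster decay)
  n=3: λ₃ = 18π²/2.799² ≈ 22.676 (9× faster decay)
As t → ∞, higher modes decay exponentially faster. The n=1 mode dominates: φ ~ c₁ sin(πx/2.799) e^{-λ₁t}.
Decay rate: λ₁ = 2π²/2.799² ≈ 2.52.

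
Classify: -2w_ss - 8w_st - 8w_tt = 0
Parabolic (discriminant = 0).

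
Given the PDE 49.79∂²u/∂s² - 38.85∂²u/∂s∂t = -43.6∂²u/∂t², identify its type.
Rewriting in standard form: 49.79∂²u/∂s² - 38.85∂²u/∂s∂t + 43.6∂²u/∂t² = 0. The second-order coefficients are A = 49.79, B = -38.85, C = 43.6. Since B² - 4AC = -7174.0535 < 0, this is an elliptic PDE.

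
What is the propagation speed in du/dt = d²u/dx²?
Infinite. The heat equation is parabolic, not hyperbolic, so disturbances propagate instantly.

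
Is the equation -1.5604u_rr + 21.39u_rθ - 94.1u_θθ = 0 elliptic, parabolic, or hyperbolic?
Computing B² - 4AC with A = -1.5604, B = 21.39, C = -94.1: discriminant = -129.80246 (negative). Answer: elliptic.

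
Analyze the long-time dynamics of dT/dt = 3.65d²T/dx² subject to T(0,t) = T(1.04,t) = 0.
Long-time behavior: T → 0. Heat diffuses out through both boundaries.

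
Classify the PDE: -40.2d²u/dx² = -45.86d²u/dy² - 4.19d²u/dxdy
Rewriting in standard form: -40.2d²u/dx² + 4.19d²u/dxdy + 45.86d²u/dy² = 0. A = -40.2, B = 4.19, C = 45.86. Discriminant B² - 4AC = 7391.8441. Since 7391.8441 > 0, hyperbolic.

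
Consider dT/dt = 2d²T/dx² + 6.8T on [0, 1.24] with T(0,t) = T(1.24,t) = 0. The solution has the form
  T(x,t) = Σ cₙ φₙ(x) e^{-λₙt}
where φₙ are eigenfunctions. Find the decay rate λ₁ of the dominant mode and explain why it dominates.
Eigenvalues: λₙ = 2n²π²/1.24² - 6.8.
First three modes:
  n=1: λ₁ = 2π²/1.24² - 6.8 ≈ 6.038
  n=2: λ₂ = 8π²/1.24² - 6.8 ≈ 44.551
  n=3: λ₃ = 18π²/1.24² - 6.8 ≈ 108.739
Since 2π²/1.24² ≈ 12.838 > 6.8, all λₙ > 0.
The n=1 mode decays slowest → dominates as t → ∞.
Asymptotic: T ~ c₁ sin(πx/1.24) e^{-λ₁t} with decay rate λ₁ ≈ 6.038.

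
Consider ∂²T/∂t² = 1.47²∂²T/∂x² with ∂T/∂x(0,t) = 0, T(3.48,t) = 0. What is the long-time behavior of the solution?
As t → ∞, T oscillates (no decay). Energy is conserved; the solution oscillates indefinitely as standing waves.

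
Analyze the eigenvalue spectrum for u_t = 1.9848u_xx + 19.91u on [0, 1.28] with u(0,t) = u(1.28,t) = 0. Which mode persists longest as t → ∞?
Eigenvalues: λₙ = 1.9848n²π²/1.28² - 19.91.
First three modes:
  n=1: λ₁ = 1.9848π²/1.28² - 19.91 ≈ -7.954
  n=2: λ₂ = 7.9392π²/1.28² - 19.91 ≈ 27.915
  n=3: λ₃ = 17.8632π²/1.28² - 19.91 ≈ 87.697
Since 1.9848π²/1.28² ≈ 11.956 < 19.91, λ₁ < 0.
The n=1 mode grows fastest (−λₙ is largest for n=1) → dominates.
Asymptotic: u ~ c₁ sin(πx/1.28) e^{7.954t} (exponential growth at rate −λ₁ ≈ 7.954).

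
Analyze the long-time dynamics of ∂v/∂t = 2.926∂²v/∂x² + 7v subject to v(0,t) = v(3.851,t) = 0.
Long-time behavior: v grows unboundedly. Reaction dominates diffusion (r=7 > κπ²/L²≈1.95); solution grows exponentially.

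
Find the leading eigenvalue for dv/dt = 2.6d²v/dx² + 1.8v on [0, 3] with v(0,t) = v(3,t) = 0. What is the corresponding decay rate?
Eigenvalues: λₙ = 2.6n²π²/3² - 1.8.
First three modes:
  n=1: λ₁ = 2.6π²/3² - 1.8 ≈ 1.051
  n=2: λ₂ = 10.4π²/3² - 1.8 ≈ 9.605
  n=3: λ₃ = 23.4π²/3² - 1.8 ≈ 23.861
Since 2.6π²/3² ≈ 2.851 > 1.8, all λₙ > 0.
The n=1 mode decays slowest → dominates as t → ∞.
Asymptotic: v ~ c₁ sin(πx/3) e^{-λ₁t} with decay rate λ₁ ≈ 1.051.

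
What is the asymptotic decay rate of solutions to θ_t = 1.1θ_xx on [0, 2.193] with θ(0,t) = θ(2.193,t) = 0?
Eigenvalues: λₙ = 1.1n²π²/2.193².
First three modes:
  n=1: λ₁ = 1.1π²/2.193² ≈ 2.257
  n=2: λ₂ = 4.4π²/2.193² ≈ 9.03 (4× faster decay)
  n=3: λ₃ = 9.9π²/2.193² ≈ 20.317 (9× faster decay)
As t → ∞, higher modes decay exponentially faster. The n=1 mode dominates: θ ~ c₁ sin(πx/2.193) e^{-λ₁t}.
Decay rate: λ₁ = 1.1π²/2.193² ≈ 2.257.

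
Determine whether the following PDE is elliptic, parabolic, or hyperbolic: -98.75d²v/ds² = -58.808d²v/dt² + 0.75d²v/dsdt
Rewriting in standard form: -98.75d²v/ds² - 0.75d²v/dsdt + 58.808d²v/dt² = 0. Coefficients: A = -98.75, B = -0.75, C = 58.808. B² - 4AC = 23229.7225, which is positive, so the equation is hyperbolic.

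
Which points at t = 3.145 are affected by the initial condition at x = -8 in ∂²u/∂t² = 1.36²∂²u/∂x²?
Domain of influence: [-12.2772, -3.7228]. Data at x = -8 spreads outward at speed 1.36.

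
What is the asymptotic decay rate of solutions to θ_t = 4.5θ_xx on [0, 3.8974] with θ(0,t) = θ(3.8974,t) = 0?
Eigenvalues: λₙ = 4.5n²π²/3.8974².
First three modes:
  n=1: λ₁ = 4.5π²/3.8974² ≈ 2.924
  n=2: λ₂ = 18π²/3.8974² ≈ 11.696 (4× faster decay)
  n=3: λ₃ = 40.5π²/3.8974² ≈ 26.315 (9× faster decay)
As t → ∞, higher modes decay exponentially faster. The n=1 mode dominates: θ ~ c₁ sin(πx/3.8974) e^{-λ₁t}.
Decay rate: λ₁ = 4.5π²/3.8974² ≈ 2.924.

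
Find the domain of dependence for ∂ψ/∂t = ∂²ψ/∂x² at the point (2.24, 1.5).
The entire real line. The heat equation has infinite propagation speed: any initial disturbance instantly affects all points (though exponentially small far away).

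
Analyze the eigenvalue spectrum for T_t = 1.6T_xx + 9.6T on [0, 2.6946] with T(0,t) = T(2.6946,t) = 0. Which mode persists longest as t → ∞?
Eigenvalues: λₙ = 1.6n²π²/2.6946² - 9.6.
First three modes:
  n=1: λ₁ = 1.6π²/2.6946² - 9.6 ≈ -7.425
  n=2: λ₂ = 6.4π²/2.6946² - 9.6 ≈ -0.901
  n=3: λ₃ = 14.4π²/2.6946² - 9.6 ≈ 9.974
Since 1.6π²/2.6946² ≈ 2.175 < 9.6, λ₁ < 0.
The n=1 mode grows fastest (−λₙ is largest for n=1) → dominates.
Asymptotic: T ~ c₁ sin(πx/2.6946) e^{7.425t} (exponential growth at rate −λ₁ ≈ 7.425).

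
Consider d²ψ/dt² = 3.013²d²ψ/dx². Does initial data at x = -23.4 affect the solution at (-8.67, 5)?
Yes. The domain of dependence is [-23.735, 6.395], and -23.4 ∈ [-23.735, 6.395].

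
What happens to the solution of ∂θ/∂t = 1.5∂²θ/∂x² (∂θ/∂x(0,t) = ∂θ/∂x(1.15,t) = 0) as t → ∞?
θ → constant (steady state). Heat is conserved (no flux at boundaries); solution approaches the spatial average.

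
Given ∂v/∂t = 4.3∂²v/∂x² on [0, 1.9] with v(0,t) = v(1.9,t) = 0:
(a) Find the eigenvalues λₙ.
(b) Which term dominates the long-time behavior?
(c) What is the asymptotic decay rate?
Eigenvalues: λₙ = 4.3n²π²/1.9².
First three modes:
  n=1: λ₁ = 4.3π²/1.9² ≈ 11.756
  n=2: λ₂ = 17.2π²/1.9² ≈ 47.024 (4× faster decay)
  n=3: λ₃ = 38.7π²/1.9² ≈ 105.804 (9× faster decay)
As t → ∞, higher modes decay exponentially faster. The n=1 mode dominates: v ~ c₁ sin(πx/1.9) e^{-λ₁t}.
Decay rate: λ₁ = 4.3π²/1.9² ≈ 11.756.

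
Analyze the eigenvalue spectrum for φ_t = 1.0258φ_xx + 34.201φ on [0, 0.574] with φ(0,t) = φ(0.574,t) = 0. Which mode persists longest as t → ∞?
Eigenvalues: λₙ = 1.0258n²π²/0.574² - 34.201.
First three modes:
  n=1: λ₁ = 1.0258π²/0.574² - 34.201 ≈ -3.473
  n=2: λ₂ = 4.1032π²/0.574² - 34.201 ≈ 88.712
  n=3: λ₃ = 9.2322π²/0.574² - 34.201 ≈ 242.354
Since 1.0258π²/0.574² ≈ 30.728 < 34.201, λ₁ < 0.
The n=1 mode grows fastest (−λₙ is largest for n=1) → dominates.
Asymptotic: φ ~ c₁ sin(πx/0.574) e^{3.473t} (exponential growth at rate −λ₁ ≈ 3.473).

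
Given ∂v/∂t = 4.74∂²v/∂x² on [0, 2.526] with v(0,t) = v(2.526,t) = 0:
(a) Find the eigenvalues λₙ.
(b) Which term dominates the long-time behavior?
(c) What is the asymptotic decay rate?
Eigenvalues: λₙ = 4.74n²π²/2.526².
First three modes:
  n=1: λ₁ = 4.74π²/2.526² ≈ 7.332
  n=2: λ₂ = 18.96π²/2.526² ≈ 29.327 (4× faster decay)
  n=3: λ₃ = 42.66π²/2.526² ≈ 65.986 (9× faster decay)
As t → ∞, higher modes decay exponentially faster. The n=1 mode dominates: v ~ c₁ sin(πx/2.526) e^{-λ₁t}.
Decay rate: λ₁ = 4.74π²/2.526² ≈ 7.332.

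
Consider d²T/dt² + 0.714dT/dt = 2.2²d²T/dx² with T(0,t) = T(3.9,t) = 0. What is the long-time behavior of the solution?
As t → ∞, T → 0. Damping (γ=0.714) dissipates energy; oscillations decay exponentially.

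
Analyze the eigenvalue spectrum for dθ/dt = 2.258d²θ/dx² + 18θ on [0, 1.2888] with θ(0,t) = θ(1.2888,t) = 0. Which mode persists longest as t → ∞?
Eigenvalues: λₙ = 2.258n²π²/1.2888² - 18.
First three modes:
  n=1: λ₁ = 2.258π²/1.2888² - 18 ≈ -4.583
  n=2: λ₂ = 9.032π²/1.2888² - 18 ≈ 35.668
  n=3: λ₃ = 20.322π²/1.2888² - 18 ≈ 102.752
Since 2.258π²/1.2888² ≈ 13.417 < 18, λ₁ < 0.
The n=1 mode grows fastest (−λₙ is largest for n=1) → dominates.
Asymptotic: θ ~ c₁ sin(πx/1.2888) e^{4.583t} (exponential growth at rate −λ₁ ≈ 4.583).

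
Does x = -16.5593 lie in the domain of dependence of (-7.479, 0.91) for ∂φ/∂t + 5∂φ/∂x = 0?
No. Only data at x = -12.029 affects (-7.479, 0.91). Advection has one-way propagation along characteristics.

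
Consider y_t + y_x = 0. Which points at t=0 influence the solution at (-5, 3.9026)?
A single point: x = -8.9026. The characteristic through (-5, 3.9026) is x - 1t = const, so x = -5 - 1·3.9026 = -8.9026.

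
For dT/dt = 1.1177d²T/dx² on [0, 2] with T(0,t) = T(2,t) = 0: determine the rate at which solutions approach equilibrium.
Eigenvalues: λₙ = 1.1177n²π²/2².
First three modes:
  n=1: λ₁ = 1.1177π²/2² ≈ 2.758
  n=2: λ₂ = 4.4708π²/2² ≈ 11.031 (4× faster decay)
  n=3: λ₃ = 10.0593π²/2² ≈ 24.82 (9× faster decay)
As t → ∞, higher modes decay exponentially faster. The n=1 mode dominates: T ~ c₁ sin(πx/2) e^{-λ₁t}.
Decay rate: λ₁ = 1.1177π²/2² ≈ 2.758.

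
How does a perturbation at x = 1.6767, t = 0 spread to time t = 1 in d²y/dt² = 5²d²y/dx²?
Domain of influence: [-3.3233, 6.6767]. Data at x = 1.6767 spreads outward at speed 5.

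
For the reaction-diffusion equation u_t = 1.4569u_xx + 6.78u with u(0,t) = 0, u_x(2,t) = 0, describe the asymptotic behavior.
u grows unboundedly. Reaction dominates diffusion (r=6.78 > κπ²/(4L²)≈0.9); solution grows exponentially.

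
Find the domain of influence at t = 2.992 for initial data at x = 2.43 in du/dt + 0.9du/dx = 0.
At x = 5.1228. The characteristic carries data from (2.43, 0) to (5.1228, 2.992).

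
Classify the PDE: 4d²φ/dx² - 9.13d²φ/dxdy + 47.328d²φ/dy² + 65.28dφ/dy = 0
A = 4, B = -9.13, C = 47.328. Discriminant B² - 4AC = -673.8911. Since -673.8911 < 0, elliptic.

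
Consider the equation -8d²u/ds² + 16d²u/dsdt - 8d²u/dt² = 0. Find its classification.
Parabolic. (A = -8, B = 16, C = -8 gives B² - 4AC = 0.)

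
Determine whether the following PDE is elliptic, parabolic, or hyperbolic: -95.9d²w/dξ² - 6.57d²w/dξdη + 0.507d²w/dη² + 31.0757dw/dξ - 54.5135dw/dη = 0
Coefficients: A = -95.9, B = -6.57, C = 0.507. B² - 4AC = 237.6501, which is positive, so the equation is hyperbolic.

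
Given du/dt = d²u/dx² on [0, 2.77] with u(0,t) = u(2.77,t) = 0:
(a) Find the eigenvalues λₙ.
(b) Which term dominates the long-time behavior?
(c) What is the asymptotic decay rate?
Eigenvalues: λₙ = n²π²/2.77².
First three modes:
  n=1: λ₁ = π²/2.77² ≈ 1.286
  n=2: λ₂ = 4π²/2.77² ≈ 5.145 (4× faster decay)
  n=3: λ₃ = 9π²/2.77² ≈ 11.577 (9× faster decay)
As t → ∞, higher modes decay exponentially faster. The n=1 mode dominates: u ~ c₁ sin(πx/2.77) e^{-λ₁t}.
Decay rate: λ₁ = π²/2.77² ≈ 1.286.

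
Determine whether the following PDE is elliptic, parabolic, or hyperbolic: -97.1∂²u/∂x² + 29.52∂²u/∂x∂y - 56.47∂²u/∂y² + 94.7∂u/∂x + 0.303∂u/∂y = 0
Coefficients: A = -97.1, B = 29.52, C = -56.47. B² - 4AC = -21061.5176, which is negative, so the equation is elliptic.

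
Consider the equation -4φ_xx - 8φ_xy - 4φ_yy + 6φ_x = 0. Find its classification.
Parabolic. (A = -4, B = -8, C = -4 gives B² - 4AC = 0.)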